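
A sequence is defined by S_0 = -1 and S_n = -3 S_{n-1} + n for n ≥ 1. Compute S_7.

S_1 = -3(-1) + 1 = 4
S_2 = -3(4) + 2 = -10
S_3 = -3(-10) + 3 = 33
S_4 = -3(33) + 4 = -95
S_5 = -3(-95) + 5 = 290
S_6 = -3(290) + 6 = -864
S_7 = -3(-864) + 7 = 2599

2599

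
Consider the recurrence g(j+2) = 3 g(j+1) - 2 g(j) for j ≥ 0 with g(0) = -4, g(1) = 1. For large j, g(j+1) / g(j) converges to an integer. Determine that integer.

2

The characteristic equation is r^2 - 3r + 2 = 0, which factors as (r - 2)(r - 1) = 0.
So the roots are 2 and 1. Since |2| > |1| and the coefficient of 2^j is non-zero, the ratio tends to 2.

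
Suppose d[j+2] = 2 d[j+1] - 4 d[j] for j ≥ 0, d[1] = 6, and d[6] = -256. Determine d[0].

Let d[0] = x.
d[2] = 12 - 4x
d[3] = -8x
d[4] = -48
d[5] = -96 + 32x
d[6] = 64x
So 64x = -256, giving x = -4.

-4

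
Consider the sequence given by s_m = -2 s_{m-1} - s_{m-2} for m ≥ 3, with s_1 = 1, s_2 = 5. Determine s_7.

s_3 = -2*5 - 1 = -11
s_4 = -2*(-11) - 5 = 17
s_5 = -2*17 - (-11) = -23
s_6 = -2*(-23) - 17 = 29
s_7 = -2*29 - (-23) = -35

-35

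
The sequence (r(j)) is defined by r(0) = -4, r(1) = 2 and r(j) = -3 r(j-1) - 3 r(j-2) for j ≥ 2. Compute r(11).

r(2) = -3*2 - 3*(-4) = 6
r(3) = -3*6 - 3*2 = -24
r(4) = -3*(-24) - 3*6 = 54
r(5) = -3*54 - 3*(-24) = -90
r(6) = -3*(-90) - 3*54 = 108
r(7) = -3*108 - 3*(-90) = -54
r(8) = -3*(-54) - 3*108 = -162
r(9) = -3*(-162) - 3*(-54) = 648
r(10) = -3*648 - 3*(-162) = -1458
r(11) = -3*(-1458) - 3*648 = 2430

2430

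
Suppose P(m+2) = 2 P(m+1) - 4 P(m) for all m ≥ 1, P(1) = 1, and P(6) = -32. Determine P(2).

4

Let P(2) = y.
P(3) = -4 + 2y
P(4) = -8
P(5) = -8y
P(6) = 32 - 16y
So 32 - 16y = -32, giving y = 4.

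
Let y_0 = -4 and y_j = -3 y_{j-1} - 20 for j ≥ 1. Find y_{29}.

-68630377364888

The fixed point is -20/(1 + 3) = -5, so y_j + 5 = -3(y_{j-1} + 5).
Hence y_j = 1·(-3)^j - 5.
y_{29} = 1·(-3)^{29} - 5 = 1·-68630377364883 - 5 = -68630377364888.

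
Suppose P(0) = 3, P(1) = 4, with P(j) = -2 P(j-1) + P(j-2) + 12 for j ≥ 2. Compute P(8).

P(2) = -2(4) + 3 + 12 = 7
P(3) = -2(7) + 4 + 12 = 2
P(4) = -2(2) + 7 + 12 = 15
P(5) = -2(15) + 2 + 12 = -16
P(6) = -2(-16) + 15 + 12 = 59
P(7) = -2(59) + (-16) + 12 = -122
P(8) = -2(-122) + 59 + 12 = 315

315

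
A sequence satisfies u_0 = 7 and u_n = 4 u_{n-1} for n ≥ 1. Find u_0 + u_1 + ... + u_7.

u_1 = 4·7 = 28
u_2 = 4·28 = 112
u_3 = 4·112 = 448
u_4 = 4·448 = 1792
u_5 = 4·1792 = 7168
u_6 = 4·7168 = 28672
u_7 = 4·28672 = 114688
Sum = 7 + 28 + 112 + 448 + 1792 + 7168 + 28672 + 114688 = 152915

152915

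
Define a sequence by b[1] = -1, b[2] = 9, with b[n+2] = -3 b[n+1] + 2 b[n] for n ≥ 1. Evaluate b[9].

b[3] = -3·9 + 2·(-1) = -29
b[4] = -3·(-29) + 2·9 = 105
b[5] = -3·105 + 2·(-29) = -373
b[6] = -3·(-373) + 2·105 = 1329
b[7] = -3·1329 + 2·(-373) = -4733
b[8] = -3·(-4733) + 2·1329 = 16857
b[9] = -3·16857 + 2·(-4733) = -60037

-60037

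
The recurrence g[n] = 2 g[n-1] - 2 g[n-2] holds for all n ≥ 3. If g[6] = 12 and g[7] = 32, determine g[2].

Rearranging, g[n-2] = (g[n] - 2 g[n-1]) / -2.
g[5] = (32 - 2*12) / -2 = 8/-2 = -4
g[4] = (12 - 2*(-4)) / -2 = 20/-2 = -10
g[3] = (-4 - 2*(-10)) / -2 = 16/-2 = -8
g[2] = (-10 - 2*(-8)) / -2 = 6/-2 = -3

-3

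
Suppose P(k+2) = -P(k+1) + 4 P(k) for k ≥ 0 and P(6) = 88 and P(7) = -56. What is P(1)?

4

Rearranging, P(k-2) = (P(k) + P(k-1)) / 4.
P(5) = (-56 + 88) / 4 = 32/4 = 8
P(4) = (88 + 8) / 4 = 96/4 = 24
P(3) = (8 + 24) / 4 = 32/4 = 8
P(2) = (24 + 8) / 4 = 32/4 = 8
P(1) = (8 + 8) / 4 = 16/4 = 4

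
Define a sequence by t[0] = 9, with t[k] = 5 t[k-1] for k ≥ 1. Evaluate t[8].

t[1] = 5*9 = 45
t[2] = 5*45 = 225
t[3] = 5*225 = 1125
t[4] = 5*1125 = 5625
t[5] = 5*5625 = 28125
t[6] = 5*28125 = 140625
t[7] = 5*140625 = 703125
t[8] = 5*703125 = 3515625

3515625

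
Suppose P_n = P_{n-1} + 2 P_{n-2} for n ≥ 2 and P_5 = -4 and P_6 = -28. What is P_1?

6

Rearranging, P_{n-2} = (P_n - P_{n-1}) / 2.
P_4 = (-28 - (-4)) / 2 = -24/2 = -12
P_3 = (-4 - (-12)) / 2 = 8/2 = 4
P_2 = (-12 - 4) / 2 = -16/2 = -8
P_1 = (4 - (-8)) / 2 = 12/2 = 6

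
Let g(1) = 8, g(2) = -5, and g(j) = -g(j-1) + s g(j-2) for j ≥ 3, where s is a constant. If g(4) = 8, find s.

g(3) = 5 + 8s
g(4) = -5 - 13s
So -5 - 13s = 8, giving s = -1.

-1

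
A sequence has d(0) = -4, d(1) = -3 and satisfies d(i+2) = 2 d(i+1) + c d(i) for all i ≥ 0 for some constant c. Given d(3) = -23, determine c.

1

d(2) = -6 - 4c
d(3) = -12 - 11c
So -12 - 11c = -23, giving c = 1.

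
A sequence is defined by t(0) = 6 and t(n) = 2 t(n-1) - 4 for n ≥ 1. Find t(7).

260

t(1) = 2(6) - 4 = 8
t(2) = 2(8) - 4 = 12
t(3) = 2(12) - 4 = 20
t(4) = 2(20) - 4 = 36
t(5) = 2(36) - 4 = 68
t(6) = 2(68) - 4 = 132
t(7) = 2(132) - 4 = 260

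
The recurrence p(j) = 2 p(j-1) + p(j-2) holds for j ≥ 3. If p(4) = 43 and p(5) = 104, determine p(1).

Rearranging, p(j-2) = p(j) - 2 p(j-1).
p(3) = 104 - 2(43) = 18
p(2) = 43 - 2(18) = 7
p(1) = 18 - 2(7) = 4

4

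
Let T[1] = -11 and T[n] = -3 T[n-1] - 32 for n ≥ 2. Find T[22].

31381059601

The fixed point is -32/(1 + 3) = -8, so T[n] + 8 = -3(T[n-1] + 8).
Hence T[n] = -3·(-3)^{n-1} - 8.
T[22] = -3·(-3)^{21} - 8 = -3·-10460353203 - 8 = 31381059601.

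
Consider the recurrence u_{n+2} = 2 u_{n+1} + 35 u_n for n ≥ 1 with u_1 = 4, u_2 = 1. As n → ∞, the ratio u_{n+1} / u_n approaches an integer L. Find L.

The characteristic equation is r^2 - 2r - 35 = 0, which factors as (r - 7)(r + 5) = 0.
So the roots are 7 and -5. Since |7| > |-5| and the coefficient of 7^n is non-zero, the ratio tends to 7.

7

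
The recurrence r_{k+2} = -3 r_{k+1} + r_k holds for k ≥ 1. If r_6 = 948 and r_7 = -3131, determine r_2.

9

Rearranging, r_{k-2} = r_k + 3 r_{k-1}.
r_5 = -3131 + 3(948) = -287
r_4 = 948 + 3(-287) = 87
r_3 = -287 + 3(87) = -26
r_2 = 87 + 3(-26) = 9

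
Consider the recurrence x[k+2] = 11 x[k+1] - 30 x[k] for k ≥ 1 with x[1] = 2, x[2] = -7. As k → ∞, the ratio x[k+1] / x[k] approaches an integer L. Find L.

The characteristic equation is r^2 - 11r + 30 = 0, which factors as (r - 6)(r - 5) = 0.
So the roots are 6 and 5. Since |6| > |5| and the coefficient of 6^k is non-zero, the ratio tends to 6.

6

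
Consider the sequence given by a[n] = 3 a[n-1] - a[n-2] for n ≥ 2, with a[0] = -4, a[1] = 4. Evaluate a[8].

5456

a[2] = 3*4 - (-4) = 16
a[3] = 3*16 - 4 = 44
a[4] = 3*44 - 16 = 116
a[5] = 3*116 - 44 = 304
a[6] = 3*304 - 116 = 796
a[7] = 3*796 - 304 = 2084
a[8] = 3*2084 - 796 = 5456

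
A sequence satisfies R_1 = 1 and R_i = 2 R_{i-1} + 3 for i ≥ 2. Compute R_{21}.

The fixed point is 3/(1 - 2) = -3, so R_i + 3 = 2(R_{i-1} + 3).
Hence R_i = 4·2^{i-1} - 3.
R_{21} = 4·2^{20} - 3 = 4·1048576 - 3 = 4194301.

4194301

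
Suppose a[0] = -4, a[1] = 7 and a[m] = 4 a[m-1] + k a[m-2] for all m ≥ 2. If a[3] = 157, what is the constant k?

-5

a[2] = 28 - 4k
a[3] = 112 - 9k
So 112 - 9k = 157, giving k = -5.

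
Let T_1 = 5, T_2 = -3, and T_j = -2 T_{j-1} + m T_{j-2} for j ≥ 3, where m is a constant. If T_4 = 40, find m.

T_3 = 6 + 5m
T_4 = -12 - 13m
So -12 - 13m = 40, giving m = -4.

-4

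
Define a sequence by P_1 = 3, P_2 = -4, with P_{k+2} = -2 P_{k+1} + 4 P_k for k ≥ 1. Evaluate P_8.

-6400

P_3 = -2·(-4) + 4·3 = 20
P_4 = -2·20 + 4·(-4) = -56
P_5 = -2·(-56) + 4·20 = 192
P_6 = -2·192 + 4·(-56) = -608
P_7 = -2·(-608) + 4·192 = 1984
P_8 = -2·1984 + 4·(-608) = -6400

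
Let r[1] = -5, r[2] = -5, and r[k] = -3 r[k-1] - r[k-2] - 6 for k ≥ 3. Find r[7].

r[3] = -3·(-5) - (-5) - 6 = 14
r[4] = -3·14 - (-5) - 6 = -43
r[5] = -3·(-43) - 14 - 6 = 109
r[6] = -3·109 - (-43) - 6 = -290
r[7] = -3·(-290) - 109 - 6 = 755

755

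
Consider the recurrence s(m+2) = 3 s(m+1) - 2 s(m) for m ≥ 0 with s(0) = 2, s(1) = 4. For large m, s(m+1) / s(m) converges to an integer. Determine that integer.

2

The characteristic equation is r^2 - 3r + 2 = 0, which factors as (r - 2)(r - 1) = 0.
So the roots are 2 and 1. Since |2| > |1| and the coefficient of 2^m is non-zero, the ratio tends to 2.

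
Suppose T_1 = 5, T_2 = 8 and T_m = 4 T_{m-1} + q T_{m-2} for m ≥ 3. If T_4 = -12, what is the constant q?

T_3 = 32 + 5q
T_4 = 128 + 28q
So 128 + 28q = -12, giving q = -5.

-5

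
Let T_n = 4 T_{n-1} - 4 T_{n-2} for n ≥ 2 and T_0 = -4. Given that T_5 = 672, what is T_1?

2

Let T_1 = w.
T_2 = 16 + 4w
T_3 = 64 + 12w
T_4 = 192 + 32w
T_5 = 512 + 80w
So 512 + 80w = 672, giving w = 2.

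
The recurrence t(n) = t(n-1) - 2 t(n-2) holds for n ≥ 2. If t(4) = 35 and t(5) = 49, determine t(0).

7

Rearranging, t(n-2) = (t(n) - t(n-1)) / -2.
t(3) = (49 - 35) / -2 = 14/-2 = -7
t(2) = (35 - (-7)) / -2 = 42/-2 = -21
t(1) = (-7 - (-21)) / -2 = 14/-2 = -7
t(0) = (-21 - (-7)) / -2 = -14/-2 = 7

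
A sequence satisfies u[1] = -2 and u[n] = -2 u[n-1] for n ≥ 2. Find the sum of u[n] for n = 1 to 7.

-86

u[2] = -2(-2) = 4
u[3] = -2(4) = -8
u[4] = -2(-8) = 16
u[5] = -2(16) = -32
u[6] = -2(-32) = 64
u[7] = -2(64) = -128
Sum = (-2) + 4 + (-8) + 16 + (-32) + 64 + (-128) = -86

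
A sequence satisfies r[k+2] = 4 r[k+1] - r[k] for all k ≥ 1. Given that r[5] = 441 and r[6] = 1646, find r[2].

Rearranging, r[k-2] = -(r[k] - 4 r[k-1]).
r[4] = -(1646 - 4*441) = 118
r[3] = -(441 - 4*118) = 31
r[2] = -(118 - 4*31) = 6

6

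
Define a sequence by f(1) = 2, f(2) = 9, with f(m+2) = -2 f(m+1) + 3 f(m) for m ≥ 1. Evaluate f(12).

310011

f(3) = -2·9 + 3·2 = -12
f(4) = -2·(-12) + 3·9 = 51
f(5) = -2·51 + 3·(-12) = -138
f(6) = -2·(-138) + 3·51 = 429
f(7) = -2·429 + 3·(-138) = -1272
f(8) = -2·(-1272) + 3·429 = 3831
f(9) = -2·3831 + 3·(-1272) = -11478
f(10) = -2·(-11478) + 3·3831 = 34449
f(11) = -2·34449 + 3·(-11478) = -103332
f(12) = -2·(-103332) + 3·34449 = 310011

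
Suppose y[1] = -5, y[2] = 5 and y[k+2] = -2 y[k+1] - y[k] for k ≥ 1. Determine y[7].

-5

y[3] = -2(5) - (-5) = -5
y[4] = -2(-5) - 5 = 5
y[5] = -2(5) - (-5) = -5
y[6] = -2(-5) - 5 = 5
y[7] = -2(5) - (-5) = -5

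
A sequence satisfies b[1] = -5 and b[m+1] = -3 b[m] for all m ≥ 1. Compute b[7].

b[2] = -3·(-5) = 15
b[3] = -3·15 = -45
b[4] = -3·(-45) = 135
b[5] = -3·135 = -405
b[6] = -3·(-405) = 1215
b[7] = -3·1215 = -3645

-3645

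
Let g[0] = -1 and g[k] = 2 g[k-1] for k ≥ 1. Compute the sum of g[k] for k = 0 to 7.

g[1] = 2(-1) = -2
g[2] = 2(-2) = -4
g[3] = 2(-4) = -8
g[4] = 2(-8) = -16
g[5] = 2(-16) = -32
g[6] = 2(-32) = -64
g[7] = 2(-64) = -128
Sum = (-1) + (-2) + (-4) + (-8) + (-16) + (-32) + (-64) + (-128) = -255

-255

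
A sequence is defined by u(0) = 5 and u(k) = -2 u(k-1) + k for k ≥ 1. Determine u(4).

u(1) = -2(5) + 1 = -9
u(2) = -2(-9) + 2 = 20
u(3) = -2(20) + 3 = -37
u(4) = -2(-37) + 4 = 78

78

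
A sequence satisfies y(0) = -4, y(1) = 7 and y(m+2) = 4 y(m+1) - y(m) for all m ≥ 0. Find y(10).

y(2) = 4*7 - (-4) = 32
y(3) = 4*32 - 7 = 121
y(4) = 4*121 - 32 = 452
y(5) = 4*452 - 121 = 1687
y(6) = 4*1687 - 452 = 6296
y(7) = 4*6296 - 1687 = 23497
y(8) = 4*23497 - 6296 = 87692
y(9) = 4*87692 - 23497 = 327271
y(10) = 4*327271 - 87692 = 1221392

1221392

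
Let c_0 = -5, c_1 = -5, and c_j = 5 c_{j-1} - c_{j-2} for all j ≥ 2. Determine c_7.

-50045

c_2 = 5·(-5) - (-5) = -20
c_3 = 5·(-20) - (-5) = -95
c_4 = 5·(-95) - (-20) = -455
c_5 = 5·(-455) - (-95) = -2180
c_6 = 5·(-2180) - (-455) = -10445
c_7 = 5·(-10445) - (-2180) = -50045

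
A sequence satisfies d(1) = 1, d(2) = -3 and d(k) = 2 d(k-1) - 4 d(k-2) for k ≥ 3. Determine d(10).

d(3) = 2·(-3) - 4·1 = -10
d(4) = 2·(-10) - 4·(-3) = -8
d(5) = 2·(-8) - 4·(-10) = 24
d(6) = 2·24 - 4·(-8) = 80
d(7) = 2·80 - 4·24 = 64
d(8) = 2·64 - 4·80 = -192
d(9) = 2·(-192) - 4·64 = -640
d(10) = 2·(-640) - 4·(-192) = -512

-512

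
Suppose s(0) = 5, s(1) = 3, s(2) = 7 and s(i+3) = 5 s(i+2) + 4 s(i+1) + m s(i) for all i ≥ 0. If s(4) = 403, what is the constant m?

s(3) = 47 + 5m
s(4) = 263 + 28m
So 263 + 28m = 403, giving m = 5.

5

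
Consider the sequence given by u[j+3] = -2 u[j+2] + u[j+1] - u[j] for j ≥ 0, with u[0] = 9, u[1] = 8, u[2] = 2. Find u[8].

248

u[3] = -2(2) + 8 - 9 = -5
u[4] = -2(-5) + 2 - 8 = 4
u[5] = -2(4) + (-5) - 2 = -15
u[6] = -2(-15) + 4 - (-5) = 39
u[7] = -2(39) + (-15) - 4 = -97
u[8] = -2(-97) + 39 - (-15) = 248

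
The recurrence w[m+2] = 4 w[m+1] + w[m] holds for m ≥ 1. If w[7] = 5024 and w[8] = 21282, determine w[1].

8

Rearranging, w[m-2] = w[m] - 4 w[m-1].
w[6] = 21282 - 4(5024) = 1186
w[5] = 5024 - 4(1186) = 280
w[4] = 1186 - 4(280) = 66
w[3] = 280 - 4(66) = 16
w[2] = 66 - 4(16) = 2
w[1] = 16 - 4(2) = 8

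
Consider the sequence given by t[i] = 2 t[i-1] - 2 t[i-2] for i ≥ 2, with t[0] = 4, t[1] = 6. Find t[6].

t[2] = 2*6 - 2*4 = 4
t[3] = 2*4 - 2*6 = -4
t[4] = 2*(-4) - 2*4 = -16
t[5] = 2*(-16) - 2*(-4) = -24
t[6] = 2*(-24) - 2*(-16) = -16

-16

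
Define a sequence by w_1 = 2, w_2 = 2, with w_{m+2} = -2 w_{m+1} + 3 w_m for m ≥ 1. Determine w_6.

w_3 = -2*2 + 3*2 = 2
w_4 = -2*2 + 3*2 = 2
w_5 = -2*2 + 3*2 = 2
w_6 = -2*2 + 3*2 = 2

2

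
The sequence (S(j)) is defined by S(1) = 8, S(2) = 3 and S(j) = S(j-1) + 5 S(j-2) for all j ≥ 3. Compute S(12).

300503

S(3) = 3 + 5(8) = 43
S(4) = 43 + 5(3) = 58
S(5) = 58 + 5(43) = 273
S(6) = 273 + 5(58) = 563
S(7) = 563 + 5(273) = 1928
S(8) = 1928 + 5(563) = 4743
S(9) = 4743 + 5(1928) = 14383
S(10) = 14383 + 5(4743) = 38098
S(11) = 38098 + 5(14383) = 110013
S(12) = 110013 + 5(38098) = 300503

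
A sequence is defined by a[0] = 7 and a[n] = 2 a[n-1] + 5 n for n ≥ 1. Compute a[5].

509

a[1] = 2*7 + 5 = 19
a[2] = 2*19 + 10 = 48
a[3] = 2*48 + 15 = 111
a[4] = 2*111 + 20 = 242
a[5] = 2*242 + 25 = 509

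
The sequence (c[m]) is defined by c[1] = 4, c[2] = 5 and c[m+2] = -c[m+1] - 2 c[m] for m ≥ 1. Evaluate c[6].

-29

c[3] = -5 - 2·4 = -13
c[4] = -(-13) - 2·5 = 3
c[5] = -3 - 2·(-13) = 23
c[6] = -23 - 2·3 = -29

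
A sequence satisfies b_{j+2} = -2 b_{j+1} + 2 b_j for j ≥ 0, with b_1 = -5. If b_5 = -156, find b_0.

-2

Let b_0 = x.
b_2 = 10 + 2x
b_3 = -30 - 4x
b_4 = 80 + 12x
b_5 = -220 - 32x
So -220 - 32x = -156, giving x = -2.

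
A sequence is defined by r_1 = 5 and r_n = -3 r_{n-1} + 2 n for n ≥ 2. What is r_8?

r_2 = -3*5 + 4 = -11
r_3 = -3*(-11) + 6 = 39
r_4 = -3*39 + 8 = -109
r_5 = -3*(-109) + 10 = 337
r_6 = -3*337 + 12 = -999
r_7 = -3*(-999) + 14 = 3011
r_8 = -3*3011 + 16 = -9017

-9017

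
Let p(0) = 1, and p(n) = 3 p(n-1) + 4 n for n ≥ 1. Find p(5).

p(1) = 3*1 + 4 = 7
p(2) = 3*7 + 8 = 29
p(3) = 3*29 + 12 = 99
p(4) = 3*99 + 16 = 313
p(5) = 3*313 + 20 = 959

959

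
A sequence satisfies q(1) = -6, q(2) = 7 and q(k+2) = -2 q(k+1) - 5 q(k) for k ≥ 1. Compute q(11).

136

q(3) = -2(7) - 5(-6) = 16
q(4) = -2(16) - 5(7) = -67
q(5) = -2(-67) - 5(16) = 54
q(6) = -2(54) - 5(-67) = 227
q(7) = -2(227) - 5(54) = -724
q(8) = -2(-724) - 5(227) = 313
q(9) = -2(313) - 5(-724) = 2994
q(10) = -2(2994) - 5(313) = -7553
q(11) = -2(-7553) - 5(2994) = 136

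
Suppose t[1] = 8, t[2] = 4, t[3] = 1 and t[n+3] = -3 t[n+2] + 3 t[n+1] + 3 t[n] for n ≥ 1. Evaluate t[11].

-207171

t[4] = -3(1) + 3(4) + 3(8) = 33
t[5] = -3(33) + 3(1) + 3(4) = -84
t[6] = -3(-84) + 3(33) + 3(1) = 354
t[7] = -3(354) + 3(-84) + 3(33) = -1215
t[8] = -3(-1215) + 3(354) + 3(-84) = 4455
t[9] = -3(4455) + 3(-1215) + 3(354) = -15948
t[10] = -3(-15948) + 3(4455) + 3(-1215) = 57564
t[11] = -3(57564) + 3(-15948) + 3(4455) = -207171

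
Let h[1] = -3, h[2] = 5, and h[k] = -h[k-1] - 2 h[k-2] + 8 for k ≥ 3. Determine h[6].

h[3] = -5 - 2(-3) + 8 = 9
h[4] = -9 - 2(5) + 8 = -11
h[5] = -(-11) - 2(9) + 8 = 1
h[6] = -1 - 2(-11) + 8 = 29

29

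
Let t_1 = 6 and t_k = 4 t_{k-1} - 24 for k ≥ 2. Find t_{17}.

The fixed point is -24/(1 - 4) = 8, so t_k - 8 = 4(t_{k-1} - 8).
Hence t_k = -2·4^{k-1} + 8.
t_{17} = -2·4^{16} + 8 = -2·4294967296 + 8 = -8589934584.

-8589934584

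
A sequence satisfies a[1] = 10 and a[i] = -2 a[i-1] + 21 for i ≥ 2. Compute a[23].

12582919

The fixed point is 21/(1 + 2) = 7, so a[i] - 7 = -2(a[i-1] - 7).
Hence a[i] = 3·(-2)^{i-1} + 7.
a[23] = 3·(-2)^{22} + 7 = 3·4194304 + 7 = 12582919.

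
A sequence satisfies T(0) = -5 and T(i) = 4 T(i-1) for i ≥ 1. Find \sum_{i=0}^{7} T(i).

T(1) = 4*(-5) = -20
T(2) = 4*(-20) = -80
T(3) = 4*(-80) = -320
T(4) = 4*(-320) = -1280
T(5) = 4*(-1280) = -5120
T(6) = 4*(-5120) = -20480
T(7) = 4*(-20480) = -81920
Sum = (-5) + (-20) + (-80) + (-320) + (-1280) + (-5120) + (-20480) + (-81920) = -109225

-109225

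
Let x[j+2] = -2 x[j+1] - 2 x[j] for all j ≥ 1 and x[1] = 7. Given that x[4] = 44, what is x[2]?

8

Let x[2] = y.
x[3] = -14 - 2y
x[4] = 28 + 2y
So 28 + 2y = 44, giving y = 8.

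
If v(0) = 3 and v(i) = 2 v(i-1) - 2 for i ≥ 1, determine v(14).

The fixed point is -2/(1 - 2) = 2, so v(i) - 2 = 2(v(i-1) - 2).
Hence v(i) = 1·2^i + 2.
v(14) = 1·2^{14} + 2 = 1·16384 + 2 = 16386.

16386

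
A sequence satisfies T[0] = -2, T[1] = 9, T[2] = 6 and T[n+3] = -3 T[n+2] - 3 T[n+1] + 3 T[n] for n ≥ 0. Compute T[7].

T[3] = -3(6) - 3(9) + 3(-2) = -51
T[4] = -3(-51) - 3(6) + 3(9) = 162
T[5] = -3(162) - 3(-51) + 3(6) = -315
T[6] = -3(-315) - 3(162) + 3(-51) = 306
T[7] = -3(306) - 3(-315) + 3(162) = 513

513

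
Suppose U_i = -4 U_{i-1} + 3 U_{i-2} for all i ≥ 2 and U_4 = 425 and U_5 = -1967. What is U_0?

Rearranging, U_{i-2} = (U_i + 4 U_{i-1}) / 3.
U_3 = (-1967 + 4·425) / 3 = -267/3 = -89
U_2 = (425 + 4·(-89)) / 3 = 69/3 = 23
U_1 = (-89 + 4·23) / 3 = 3/3 = 1
U_0 = (23 + 4·1) / 3 = 27/3 = 9

9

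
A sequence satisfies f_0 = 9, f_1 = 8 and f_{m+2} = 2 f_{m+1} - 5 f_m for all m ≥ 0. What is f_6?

1031

f_2 = 2·8 - 5·9 = -29
f_3 = 2·(-29) - 5·8 = -98
f_4 = 2·(-98) - 5·(-29) = -51
f_5 = 2·(-51) - 5·(-98) = 388
f_6 = 2·388 - 5·(-51) = 1031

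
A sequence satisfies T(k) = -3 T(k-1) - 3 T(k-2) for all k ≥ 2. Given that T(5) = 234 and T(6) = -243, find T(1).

Rearranging, T(k-2) = (T(k) + 3 T(k-1)) / -3.
T(4) = (-243 + 3(234)) / -3 = 459/-3 = -153
T(3) = (234 + 3(-153)) / -3 = -225/-3 = 75
T(2) = (-153 + 3(75)) / -3 = 72/-3 = -24
T(1) = (75 + 3(-24)) / -3 = 3/-3 = -1

-1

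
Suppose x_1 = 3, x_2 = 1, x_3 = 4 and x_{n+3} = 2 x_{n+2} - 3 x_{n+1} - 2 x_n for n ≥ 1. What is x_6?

-37

x_4 = 2·4 - 3·1 - 2·3 = -1
x_5 = 2·(-1) - 3·4 - 2·1 = -16
x_6 = 2·(-16) - 3·(-1) - 2·4 = -37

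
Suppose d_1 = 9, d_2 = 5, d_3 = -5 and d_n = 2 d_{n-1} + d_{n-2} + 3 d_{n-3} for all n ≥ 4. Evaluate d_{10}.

d_4 = 2·(-5) + 5 + 3·9 = 22
d_5 = 2·22 + (-5) + 3·5 = 54
d_6 = 2·54 + 22 + 3·(-5) = 115
d_7 = 2·115 + 54 + 3·22 = 350
d_8 = 2·350 + 115 + 3·54 = 977
d_9 = 2·977 + 350 + 3·115 = 2649
d_{10} = 2·2649 + 977 + 3·350 = 7325

7325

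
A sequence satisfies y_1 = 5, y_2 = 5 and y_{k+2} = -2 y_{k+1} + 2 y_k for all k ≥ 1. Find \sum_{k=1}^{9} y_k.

-860

y_3 = -2*5 + 2*5 = 0
y_4 = -2*0 + 2*5 = 10
y_5 = -2*10 + 2*0 = -20
y_6 = -2*(-20) + 2*10 = 60
y_7 = -2*60 + 2*(-20) = -160
y_8 = -2*(-160) + 2*60 = 440
y_9 = -2*440 + 2*(-160) = -1200
Sum = 5 + 5 + 0 + 10 + (-20) + 60 + (-160) + 440 + (-1200) = -860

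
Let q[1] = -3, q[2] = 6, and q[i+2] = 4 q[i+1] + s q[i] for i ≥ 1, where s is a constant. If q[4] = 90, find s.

1

q[3] = 24 - 3s
q[4] = 96 - 6s
So 96 - 6s = 90, giving s = 1.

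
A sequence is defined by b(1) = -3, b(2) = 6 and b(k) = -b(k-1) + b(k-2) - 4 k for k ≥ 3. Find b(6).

39

b(3) = -6 + (-3) - 12 = -21
b(4) = -(-21) + 6 - 16 = 11
b(5) = -11 + (-21) - 20 = -52
b(6) = -(-52) + 11 - 24 = 39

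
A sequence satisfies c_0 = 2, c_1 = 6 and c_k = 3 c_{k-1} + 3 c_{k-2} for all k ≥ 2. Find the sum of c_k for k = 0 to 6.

6674

c_2 = 3(6) + 3(2) = 24
c_3 = 3(24) + 3(6) = 90
c_4 = 3(90) + 3(24) = 342
c_5 = 3(342) + 3(90) = 1296
c_6 = 3(1296) + 3(342) = 4914
Sum = 2 + 6 + 24 + 90 + 342 + 1296 + 4914 = 6674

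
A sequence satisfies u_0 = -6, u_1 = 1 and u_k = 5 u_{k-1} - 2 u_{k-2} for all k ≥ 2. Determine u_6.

u_2 = 5*1 - 2*(-6) = 17
u_3 = 5*17 - 2*1 = 83
u_4 = 5*83 - 2*17 = 381
u_5 = 5*381 - 2*83 = 1739
u_6 = 5*1739 - 2*381 = 7933

7933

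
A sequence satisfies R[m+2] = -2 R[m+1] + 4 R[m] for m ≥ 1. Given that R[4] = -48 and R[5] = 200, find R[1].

Rearranging, R[m-2] = (R[m] + 2 R[m-1]) / 4.
R[3] = (200 + 2*(-48)) / 4 = 104/4 = 26
R[2] = (-48 + 2*26) / 4 = 4/4 = 1
R[1] = (26 + 2*1) / 4 = 28/4 = 7

7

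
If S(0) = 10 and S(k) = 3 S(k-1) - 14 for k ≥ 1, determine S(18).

1162261474

The fixed point is -14/(1 - 3) = 7, so S(k) - 7 = 3(S(k-1) - 7).
Hence S(k) = 3·3^k + 7.
S(18) = 3·3^{18} + 7 = 3·387420489 + 7 = 1162261474.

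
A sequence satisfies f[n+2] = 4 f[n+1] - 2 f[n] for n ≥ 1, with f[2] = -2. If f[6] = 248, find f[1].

Let f[1] = z.
f[3] = -8 - 2z
f[4] = -28 - 8z
f[5] = -96 - 28z
f[6] = -328 - 96z
So -328 - 96z = 248, giving z = -6.

-6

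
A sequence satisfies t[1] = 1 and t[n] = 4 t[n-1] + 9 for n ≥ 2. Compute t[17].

17179869181

The fixed point is 9/(1 - 4) = -3, so t[n] + 3 = 4(t[n-1] + 3).
Hence t[n] = 4·4^{n-1} - 3.
t[17] = 4·4^{16} - 3 = 4·4294967296 - 3 = 17179869181.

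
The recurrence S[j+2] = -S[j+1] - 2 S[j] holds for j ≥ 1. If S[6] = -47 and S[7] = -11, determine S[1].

Rearranging, S[j-2] = (S[j] + S[j-1]) / -2.
S[5] = (-11 + (-47)) / -2 = -58/-2 = 29
S[4] = (-47 + 29) / -2 = -18/-2 = 9
S[3] = (29 + 9) / -2 = 38/-2 = -19
S[2] = (9 + (-19)) / -2 = -10/-2 = 5
S[1] = (-19 + 5) / -2 = -14/-2 = 7

7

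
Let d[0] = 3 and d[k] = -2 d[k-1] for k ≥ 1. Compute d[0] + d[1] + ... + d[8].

513

d[1] = -2*3 = -6
d[2] = -2*(-6) = 12
d[3] = -2*12 = -24
d[4] = -2*(-24) = 48
d[5] = -2*48 = -96
d[6] = -2*(-96) = 192
d[7] = -2*192 = -384
d[8] = -2*(-384) = 768
Sum = 3 + (-6) + 12 + (-24) + 48 + (-96) + 192 + (-384) + 768 = 513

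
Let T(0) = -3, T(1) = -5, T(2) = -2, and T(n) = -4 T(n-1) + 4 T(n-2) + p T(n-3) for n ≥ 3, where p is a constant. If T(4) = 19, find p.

-3

T(3) = -12 - 3p
T(4) = 40 + 7p
So 40 + 7p = 19, giving p = -3.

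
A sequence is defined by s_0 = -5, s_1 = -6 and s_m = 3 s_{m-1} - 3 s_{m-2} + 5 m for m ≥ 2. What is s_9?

-588

s_2 = 3(-6) - 3(-5) + 10 = 7
s_3 = 3(7) - 3(-6) + 15 = 54
s_4 = 3(54) - 3(7) + 20 = 161
s_5 = 3(161) - 3(54) + 25 = 346
s_6 = 3(346) - 3(161) + 30 = 585
s_7 = 3(585) - 3(346) + 35 = 752
s_8 = 3(752) - 3(585) + 40 = 541
s_9 = 3(541) - 3(752) + 45 = -588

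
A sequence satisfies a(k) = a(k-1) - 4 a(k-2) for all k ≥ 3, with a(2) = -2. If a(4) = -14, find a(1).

5

Let a(1) = z.
a(3) = -2 - 4z
a(4) = 6 - 4z
So 6 - 4z = -14, giving z = 5.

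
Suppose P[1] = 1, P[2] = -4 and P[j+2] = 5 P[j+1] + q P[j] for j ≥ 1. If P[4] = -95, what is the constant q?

P[3] = -20 + q
P[4] = -100 + q
So -100 + q = -95, giving q = 5.

5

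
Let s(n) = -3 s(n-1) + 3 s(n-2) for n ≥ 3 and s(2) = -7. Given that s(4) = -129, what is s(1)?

Let s(1) = y.
s(3) = 21 + 3y
s(4) = -84 - 9y
So -84 - 9y = -129, giving y = 5.

5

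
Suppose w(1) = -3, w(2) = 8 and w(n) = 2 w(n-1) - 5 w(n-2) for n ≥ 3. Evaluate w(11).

w(3) = 2(8) - 5(-3) = 31
w(4) = 2(31) - 5(8) = 22
w(5) = 2(22) - 5(31) = -111
w(6) = 2(-111) - 5(22) = -332
w(7) = 2(-332) - 5(-111) = -109
w(8) = 2(-109) - 5(-332) = 1442
w(9) = 2(1442) - 5(-109) = 3429
w(10) = 2(3429) - 5(1442) = -352
w(11) = 2(-352) - 5(3429) = -17849

-17849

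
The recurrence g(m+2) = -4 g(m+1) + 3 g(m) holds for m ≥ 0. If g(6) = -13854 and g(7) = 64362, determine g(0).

Rearranging, g(m-2) = (g(m) + 4 g(m-1)) / 3.
g(5) = (64362 + 4(-13854)) / 3 = 8946/3 = 2982
g(4) = (-13854 + 4(2982)) / 3 = -1926/3 = -642
g(3) = (2982 + 4(-642)) / 3 = 414/3 = 138
g(2) = (-642 + 4(138)) / 3 = -90/3 = -30
g(1) = (138 + 4(-30)) / 3 = 18/3 = 6
g(0) = (-30 + 4(6)) / 3 = -6/3 = -2

-2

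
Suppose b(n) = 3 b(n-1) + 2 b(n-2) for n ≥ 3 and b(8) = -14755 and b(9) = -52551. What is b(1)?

-6

Rearranging, b(n-2) = (b(n) - 3 b(n-1)) / 2.
b(7) = (-52551 - 3·(-14755)) / 2 = -8286/2 = -4143
b(6) = (-14755 - 3·(-4143)) / 2 = -2326/2 = -1163
b(5) = (-4143 - 3·(-1163)) / 2 = -654/2 = -327
b(4) = (-1163 - 3·(-327)) / 2 = -182/2 = -91
b(3) = (-327 - 3·(-91)) / 2 = -54/2 = -27
b(2) = (-91 - 3·(-27)) / 2 = -10/2 = -5
b(1) = (-27 - 3·(-5)) / 2 = -12/2 = -6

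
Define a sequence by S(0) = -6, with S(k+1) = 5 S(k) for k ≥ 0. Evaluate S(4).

-3750

S(1) = 5*(-6) = -30
S(2) = 5*(-30) = -150
S(3) = 5*(-150) = -750
S(4) = 5*(-750) = -3750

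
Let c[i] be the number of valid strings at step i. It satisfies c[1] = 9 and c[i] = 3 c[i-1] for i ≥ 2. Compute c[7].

6561

c[2] = 3·9 = 27
c[3] = 3·27 = 81
c[4] = 3·81 = 243
c[5] = 3·243 = 729
c[6] = 3·729 = 2187
c[7] = 3·2187 = 6561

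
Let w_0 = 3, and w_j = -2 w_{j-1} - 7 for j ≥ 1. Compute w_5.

w_1 = -2*3 - 7 = -13
w_2 = -2*(-13) - 7 = 19
w_3 = -2*19 - 7 = -45
w_4 = -2*(-45) - 7 = 83
w_5 = -2*83 - 7 = -173

-173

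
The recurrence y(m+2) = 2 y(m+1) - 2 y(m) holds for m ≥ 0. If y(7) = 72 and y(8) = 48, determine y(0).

3

Rearranging, y(m-2) = (y(m) - 2 y(m-1)) / -2.
y(6) = (48 - 2(72)) / -2 = -96/-2 = 48
y(5) = (72 - 2(48)) / -2 = -24/-2 = 12
y(4) = (48 - 2(12)) / -2 = 24/-2 = -12
y(3) = (12 - 2(-12)) / -2 = 36/-2 = -18
y(2) = (-12 - 2(-18)) / -2 = 24/-2 = -12
y(1) = (-18 - 2(-12)) / -2 = 6/-2 = -3
y(0) = (-12 - 2(-3)) / -2 = -6/-2 = 3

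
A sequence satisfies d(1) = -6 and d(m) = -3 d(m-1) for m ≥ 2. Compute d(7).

-4374

d(2) = -3*(-6) = 18
d(3) = -3*18 = -54
d(4) = -3*(-54) = 162
d(5) = -3*162 = -486
d(6) = -3*(-486) = 1458
d(7) = -3*1458 = -4374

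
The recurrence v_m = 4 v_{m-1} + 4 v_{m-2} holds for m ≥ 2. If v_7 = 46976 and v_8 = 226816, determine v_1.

Rearranging, v_{m-2} = (v_m - 4 v_{m-1}) / 4.
v_6 = (226816 - 4*46976) / 4 = 38912/4 = 9728
v_5 = (46976 - 4*9728) / 4 = 8064/4 = 2016
v_4 = (9728 - 4*2016) / 4 = 1664/4 = 416
v_3 = (2016 - 4*416) / 4 = 352/4 = 88
v_2 = (416 - 4*88) / 4 = 64/4 = 16
v_1 = (88 - 4*16) / 4 = 24/4 = 6

6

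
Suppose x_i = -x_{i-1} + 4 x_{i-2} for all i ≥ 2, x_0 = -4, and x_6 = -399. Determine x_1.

Let x_1 = w.
x_2 = -16 - w
x_3 = 16 + 5w
x_4 = -80 - 9w
x_5 = 144 + 29w
x_6 = -464 - 65w
So -464 - 65w = -399, giving w = -1.

-1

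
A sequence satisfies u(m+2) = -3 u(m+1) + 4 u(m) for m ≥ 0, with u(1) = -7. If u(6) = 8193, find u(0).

3

Let u(0) = z.
u(2) = 21 + 4z
u(3) = -91 - 12z
u(4) = 357 + 52z
u(5) = -1435 - 204z
u(6) = 5733 + 820z
So 5733 + 820z = 8193, giving z = 3.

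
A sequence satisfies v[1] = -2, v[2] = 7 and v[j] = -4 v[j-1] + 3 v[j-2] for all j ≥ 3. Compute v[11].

-7338610

v[3] = -4*7 + 3*(-2) = -34
v[4] = -4*(-34) + 3*7 = 157
v[5] = -4*157 + 3*(-34) = -730
v[6] = -4*(-730) + 3*157 = 3391
v[7] = -4*3391 + 3*(-730) = -15754
v[8] = -4*(-15754) + 3*3391 = 73189
v[9] = -4*73189 + 3*(-15754) = -340018
v[10] = -4*(-340018) + 3*73189 = 1579639
v[11] = -4*1579639 + 3*(-340018) = -7338610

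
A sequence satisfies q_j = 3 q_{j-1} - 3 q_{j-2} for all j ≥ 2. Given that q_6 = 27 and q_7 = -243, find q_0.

-1

Rearranging, q_{j-2} = (q_j - 3 q_{j-1}) / -3.
q_5 = (-243 - 3*27) / -3 = -324/-3 = 108
q_4 = (27 - 3*108) / -3 = -297/-3 = 99
q_3 = (108 - 3*99) / -3 = -189/-3 = 63
q_2 = (99 - 3*63) / -3 = -90/-3 = 30
q_1 = (63 - 3*30) / -3 = -27/-3 = 9
q_0 = (30 - 3*9) / -3 = 3/-3 = -1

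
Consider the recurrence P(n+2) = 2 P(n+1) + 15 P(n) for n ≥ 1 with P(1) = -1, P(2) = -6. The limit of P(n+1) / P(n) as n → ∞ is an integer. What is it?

5

The characteristic equation is r^2 - 2r - 15 = 0, which factors as (r - 5)(r + 3) = 0.
So the roots are 5 and -3. Since |5| > |-3| and the coefficient of 5^n is non-zero, the ratio tends to 5.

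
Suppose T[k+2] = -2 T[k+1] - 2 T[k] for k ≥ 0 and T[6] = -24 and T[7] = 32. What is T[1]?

Rearranging, T[k-2] = (T[k] + 2 T[k-1]) / -2.
T[5] = (32 + 2·(-24)) / -2 = -16/-2 = 8
T[4] = (-24 + 2·8) / -2 = -8/-2 = 4
T[3] = (8 + 2·4) / -2 = 16/-2 = -8
T[2] = (4 + 2·(-8)) / -2 = -12/-2 = 6
T[1] = (-8 + 2·6) / -2 = 4/-2 = -2

-2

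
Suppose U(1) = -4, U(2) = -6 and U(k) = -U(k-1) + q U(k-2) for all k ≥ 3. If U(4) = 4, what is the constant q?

U(3) = 6 - 4q
U(4) = -6 - 2q
So -6 - 2q = 4, giving q = -5.

-5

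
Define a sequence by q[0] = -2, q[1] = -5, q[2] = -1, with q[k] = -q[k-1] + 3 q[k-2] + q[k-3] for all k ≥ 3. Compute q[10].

q[3] = -(-1) + 3·(-5) + (-2) = -16
q[4] = -(-16) + 3·(-1) + (-5) = 8
q[5] = -8 + 3·(-16) + (-1) = -57
q[6] = -(-57) + 3·8 + (-16) = 65
q[7] = -65 + 3·(-57) + 8 = -228
q[8] = -(-228) + 3·65 + (-57) = 366
q[9] = -366 + 3·(-228) + 65 = -985
q[10] = -(-985) + 3·366 + (-228) = 1855

1855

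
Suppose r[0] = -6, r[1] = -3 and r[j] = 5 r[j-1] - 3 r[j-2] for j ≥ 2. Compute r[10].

713883

r[2] = 5(-3) - 3(-6) = 3
r[3] = 5(3) - 3(-3) = 24
r[4] = 5(24) - 3(3) = 111
r[5] = 5(111) - 3(24) = 483
r[6] = 5(483) - 3(111) = 2082
r[7] = 5(2082) - 3(483) = 8961
r[8] = 5(8961) - 3(2082) = 38559
r[9] = 5(38559) - 3(8961) = 165912
r[10] = 5(165912) - 3(38559) = 713883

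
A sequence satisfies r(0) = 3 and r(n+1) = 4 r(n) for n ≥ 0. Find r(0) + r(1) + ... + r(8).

262143

r(1) = 4(3) = 12
r(2) = 4(12) = 48
r(3) = 4(48) = 192
r(4) = 4(192) = 768
r(5) = 4(768) = 3072
r(6) = 4(3072) = 12288
r(7) = 4(12288) = 49152
r(8) = 4(49152) = 196608
Sum = 3 + 12 + 48 + 192 + 768 + 3072 + 12288 + 49152 + 196608 = 262143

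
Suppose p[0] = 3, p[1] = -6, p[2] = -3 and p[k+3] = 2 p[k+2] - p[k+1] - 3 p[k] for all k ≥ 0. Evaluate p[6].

p[3] = 2*(-3) - (-6) - 3*3 = -9
p[4] = 2*(-9) - (-3) - 3*(-6) = 3
p[5] = 2*3 - (-9) - 3*(-3) = 24
p[6] = 2*24 - 3 - 3*(-9) = 72

72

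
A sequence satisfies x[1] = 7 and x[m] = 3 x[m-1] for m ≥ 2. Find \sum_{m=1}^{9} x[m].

68887

x[2] = 3*7 = 21
x[3] = 3*21 = 63
x[4] = 3*63 = 189
x[5] = 3*189 = 567
x[6] = 3*567 = 1701
x[7] = 3*1701 = 5103
x[8] = 3*5103 = 15309
x[9] = 3*15309 = 45927
Sum = 7 + 21 + 63 + 189 + 567 + 1701 + 5103 + 15309 + 45927 = 68887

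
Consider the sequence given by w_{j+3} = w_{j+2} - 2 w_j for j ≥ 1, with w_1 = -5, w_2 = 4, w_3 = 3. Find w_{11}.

w_4 = 3 - 2*(-5) = 13
w_5 = 13 - 2*4 = 5
w_6 = 5 - 2*3 = -1
w_7 = (-1) - 2*13 = -27
w_8 = (-27) - 2*5 = -37
w_9 = (-37) - 2*(-1) = -35
w_{10} = (-35) - 2*(-27) = 19
w_{11} = 19 - 2*(-37) = 93

93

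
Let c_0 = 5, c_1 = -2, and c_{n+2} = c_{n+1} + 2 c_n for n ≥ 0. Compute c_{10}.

1028

c_2 = (-2) + 2(5) = 8
c_3 = 8 + 2(-2) = 4
c_4 = 4 + 2(8) = 20
c_5 = 20 + 2(4) = 28
c_6 = 28 + 2(20) = 68
c_7 = 68 + 2(28) = 124
c_8 = 124 + 2(68) = 260
c_9 = 260 + 2(124) = 508
c_{10} = 508 + 2(260) = 1028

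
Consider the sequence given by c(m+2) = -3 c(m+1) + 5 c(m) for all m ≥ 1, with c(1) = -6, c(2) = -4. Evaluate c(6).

746

c(3) = -3*(-4) + 5*(-6) = -18
c(4) = -3*(-18) + 5*(-4) = 34
c(5) = -3*34 + 5*(-18) = -192
c(6) = -3*(-192) + 5*34 = 746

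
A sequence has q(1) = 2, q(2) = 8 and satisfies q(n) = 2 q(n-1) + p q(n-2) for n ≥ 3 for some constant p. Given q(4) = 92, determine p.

5

q(3) = 16 + 2p
q(4) = 32 + 12p
So 32 + 12p = 92, giving p = 5.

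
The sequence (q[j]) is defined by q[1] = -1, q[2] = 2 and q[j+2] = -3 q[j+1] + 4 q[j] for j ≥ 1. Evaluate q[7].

q[3] = -3·2 + 4·(-1) = -10
q[4] = -3·(-10) + 4·2 = 38
q[5] = -3·38 + 4·(-10) = -154
q[6] = -3·(-154) + 4·38 = 614
q[7] = -3·614 + 4·(-154) = -2458

-2458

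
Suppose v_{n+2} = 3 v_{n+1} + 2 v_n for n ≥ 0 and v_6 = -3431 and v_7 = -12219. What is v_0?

-7

Rearranging, v_{n-2} = (v_n - 3 v_{n-1}) / 2.
v_5 = (-12219 - 3(-3431)) / 2 = -1926/2 = -963
v_4 = (-3431 - 3(-963)) / 2 = -542/2 = -271
v_3 = (-963 - 3(-271)) / 2 = -150/2 = -75
v_2 = (-271 - 3(-75)) / 2 = -46/2 = -23
v_1 = (-75 - 3(-23)) / 2 = -6/2 = -3
v_0 = (-23 - 3(-3)) / 2 = -14/2 = -7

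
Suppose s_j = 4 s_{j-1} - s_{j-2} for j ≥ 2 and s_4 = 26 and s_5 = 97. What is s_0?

Rearranging, s_{j-2} = -(s_j - 4 s_{j-1}).
s_3 = -(97 - 4·26) = 7
s_2 = -(26 - 4·7) = 2
s_1 = -(7 - 4·2) = 1
s_0 = -(2 - 4·1) = 2

2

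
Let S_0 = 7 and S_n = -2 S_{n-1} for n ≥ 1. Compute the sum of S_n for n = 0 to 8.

S_1 = -2(7) = -14
S_2 = -2(-14) = 28
S_3 = -2(28) = -56
S_4 = -2(-56) = 112
S_5 = -2(112) = -224
S_6 = -2(-224) = 448
S_7 = -2(448) = -896
S_8 = -2(-896) = 1792
Sum = 7 + (-14) + 28 + (-56) + 112 + (-224) + 448 + (-896) + 1792 = 1197

1197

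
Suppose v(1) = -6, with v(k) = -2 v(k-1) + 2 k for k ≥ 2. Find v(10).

3648

v(2) = -2·(-6) + 4 = 16
v(3) = -2·16 + 6 = -26
v(4) = -2·(-26) + 8 = 60
v(5) = -2·60 + 10 = -110
v(6) = -2·(-110) + 12 = 232
v(7) = -2·232 + 14 = -450
v(8) = -2·(-450) + 16 = 916
v(9) = -2·916 + 18 = -1814
v(10) = -2·(-1814) + 20 = 3648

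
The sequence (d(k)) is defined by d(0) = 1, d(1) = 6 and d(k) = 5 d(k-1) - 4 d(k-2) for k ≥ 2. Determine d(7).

27306

d(2) = 5(6) - 4(1) = 26
d(3) = 5(26) - 4(6) = 106
d(4) = 5(106) - 4(26) = 426
d(5) = 5(426) - 4(106) = 1706
d(6) = 5(1706) - 4(426) = 6826
d(7) = 5(6826) - 4(1706) = 27306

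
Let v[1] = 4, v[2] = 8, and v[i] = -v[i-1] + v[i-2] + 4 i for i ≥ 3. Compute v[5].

v[3] = -8 + 4 + 12 = 8
v[4] = -8 + 8 + 16 = 16
v[5] = -16 + 8 + 20 = 12

12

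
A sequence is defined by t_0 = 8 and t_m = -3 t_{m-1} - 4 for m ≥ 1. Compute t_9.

-177148

t_1 = -3(8) - 4 = -28
t_2 = -3(-28) - 4 = 80
t_3 = -3(80) - 4 = -244
t_4 = -3(-244) - 4 = 728
t_5 = -3(728) - 4 = -2188
t_6 = -3(-2188) - 4 = 6560
t_7 = -3(6560) - 4 = -19684
t_8 = -3(-19684) - 4 = 59048
t_9 = -3(59048) - 4 = -177148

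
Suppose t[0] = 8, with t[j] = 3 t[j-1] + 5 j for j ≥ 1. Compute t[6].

t[1] = 3·8 + 5 = 29
t[2] = 3·29 + 10 = 97
t[3] = 3·97 + 15 = 306
t[4] = 3·306 + 20 = 938
t[5] = 3·938 + 25 = 2839
t[6] = 3·2839 + 30 = 8547

8547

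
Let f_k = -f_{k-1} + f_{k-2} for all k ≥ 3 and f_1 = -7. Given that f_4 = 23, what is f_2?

Let f_2 = x.
f_3 = -7 - x
f_4 = 7 + 2x
So 7 + 2x = 23, giving x = 8.

8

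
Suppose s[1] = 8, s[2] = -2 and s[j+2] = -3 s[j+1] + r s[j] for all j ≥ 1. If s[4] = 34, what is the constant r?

-2

s[3] = 6 + 8r
s[4] = -18 - 26r
So -18 - 26r = 34, giving r = -2.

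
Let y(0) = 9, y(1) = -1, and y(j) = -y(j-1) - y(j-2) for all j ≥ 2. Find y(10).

y(2) = -(-1) - 9 = -8
y(3) = -(-8) - (-1) = 9
y(4) = -9 - (-8) = -1
y(5) = -(-1) - 9 = -8
y(6) = -(-8) - (-1) = 9
y(7) = -9 - (-8) = -1
y(8) = -(-1) - 9 = -8
y(9) = -(-8) - (-1) = 9
y(10) = -9 - (-8) = -1

-1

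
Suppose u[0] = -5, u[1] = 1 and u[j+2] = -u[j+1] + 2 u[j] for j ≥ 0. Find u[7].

253

u[2] = -1 + 2*(-5) = -11
u[3] = -(-11) + 2*1 = 13
u[4] = -13 + 2*(-11) = -35
u[5] = -(-35) + 2*13 = 61
u[6] = -61 + 2*(-35) = -131
u[7] = -(-131) + 2*61 = 253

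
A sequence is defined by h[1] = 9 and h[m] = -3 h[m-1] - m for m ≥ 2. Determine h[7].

h[2] = -3*9 - 2 = -29
h[3] = -3*(-29) - 3 = 84
h[4] = -3*84 - 4 = -256
h[5] = -3*(-256) - 5 = 763
h[6] = -3*763 - 6 = -2295
h[7] = -3*(-2295) - 7 = 6878

6878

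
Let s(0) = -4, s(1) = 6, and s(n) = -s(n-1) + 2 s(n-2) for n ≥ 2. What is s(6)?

-214

s(2) = -6 + 2*(-4) = -14
s(3) = -(-14) + 2*6 = 26
s(4) = -26 + 2*(-14) = -54
s(5) = -(-54) + 2*26 = 106
s(6) = -106 + 2*(-54) = -214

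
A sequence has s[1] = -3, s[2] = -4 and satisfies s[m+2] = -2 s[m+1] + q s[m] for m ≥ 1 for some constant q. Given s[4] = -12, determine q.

2

s[3] = 8 - 3q
s[4] = -16 + 2q
So -16 + 2q = -12, giving q = 2.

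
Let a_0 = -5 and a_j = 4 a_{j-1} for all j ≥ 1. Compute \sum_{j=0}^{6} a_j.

-27305

a_1 = 4·(-5) = -20
a_2 = 4·(-20) = -80
a_3 = 4·(-80) = -320
a_4 = 4·(-320) = -1280
a_5 = 4·(-1280) = -5120
a_6 = 4·(-5120) = -20480
Sum = (-5) + (-20) + (-80) + (-320) + (-1280) + (-5120) + (-20480) = -27305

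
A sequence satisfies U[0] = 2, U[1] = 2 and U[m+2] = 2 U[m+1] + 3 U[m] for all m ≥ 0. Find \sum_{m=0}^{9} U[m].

U[2] = 2*2 + 3*2 = 10
U[3] = 2*10 + 3*2 = 26
U[4] = 2*26 + 3*10 = 82
U[5] = 2*82 + 3*26 = 242
U[6] = 2*242 + 3*82 = 730
U[7] = 2*730 + 3*242 = 2186
U[8] = 2*2186 + 3*730 = 6562
U[9] = 2*6562 + 3*2186 = 19682
Sum = 2 + 2 + 10 + 26 + 82 + 242 + 730 + 2186 + 6562 + 19682 = 29524

29524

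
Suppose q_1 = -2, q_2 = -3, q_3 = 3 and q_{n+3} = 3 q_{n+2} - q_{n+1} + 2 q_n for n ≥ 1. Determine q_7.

q_4 = 3(3) - (-3) + 2(-2) = 8
q_5 = 3(8) - 3 + 2(-3) = 15
q_6 = 3(15) - 8 + 2(3) = 43
q_7 = 3(43) - 15 + 2(8) = 130

130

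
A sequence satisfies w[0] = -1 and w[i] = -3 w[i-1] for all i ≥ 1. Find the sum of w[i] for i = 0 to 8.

w[1] = -3*(-1) = 3
w[2] = -3*3 = -9
w[3] = -3*(-9) = 27
w[4] = -3*27 = -81
w[5] = -3*(-81) = 243
w[6] = -3*243 = -729
w[7] = -3*(-729) = 2187
w[8] = -3*2187 = -6561
Sum = (-1) + 3 + (-9) + 27 + (-81) + 243 + (-729) + 2187 + (-6561) = -4921

-4921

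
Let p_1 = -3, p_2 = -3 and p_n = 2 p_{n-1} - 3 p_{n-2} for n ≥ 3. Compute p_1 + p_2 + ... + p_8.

-168

p_3 = 2·(-3) - 3·(-3) = 3
p_4 = 2·3 - 3·(-3) = 15
p_5 = 2·15 - 3·3 = 21
p_6 = 2·21 - 3·15 = -3
p_7 = 2·(-3) - 3·21 = -69
p_8 = 2·(-69) - 3·(-3) = -129
Sum = (-3) + (-3) + 3 + 15 + 21 + (-3) + (-69) + (-129) = -168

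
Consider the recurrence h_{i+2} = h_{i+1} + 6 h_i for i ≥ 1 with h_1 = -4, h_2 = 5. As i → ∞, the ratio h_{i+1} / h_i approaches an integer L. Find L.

The characteristic equation is r^2 - r - 6 = 0, which factors as (r - 3)(r + 2) = 0.
So the roots are 3 and -2. Since |3| > |-2| and the coefficient of 3^i is non-zero, the ratio tends to 3.

3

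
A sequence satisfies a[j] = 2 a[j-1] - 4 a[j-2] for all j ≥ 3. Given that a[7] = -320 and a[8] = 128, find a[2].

2

Rearranging, a[j-2] = (a[j] - 2 a[j-1]) / -4.
a[6] = (128 - 2*(-320)) / -4 = 768/-4 = -192
a[5] = (-320 - 2*(-192)) / -4 = 64/-4 = -16
a[4] = (-192 - 2*(-16)) / -4 = -160/-4 = 40
a[3] = (-16 - 2*40) / -4 = -96/-4 = 24
a[2] = (40 - 2*24) / -4 = -8/-4 = 2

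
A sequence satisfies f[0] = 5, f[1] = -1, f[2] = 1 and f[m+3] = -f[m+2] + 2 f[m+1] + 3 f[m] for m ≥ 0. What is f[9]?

63

f[3] = -1 + 2*(-1) + 3*5 = 12
f[4] = -12 + 2*1 + 3*(-1) = -13
f[5] = -(-13) + 2*12 + 3*1 = 40
f[6] = -40 + 2*(-13) + 3*12 = -30
f[7] = -(-30) + 2*40 + 3*(-13) = 71
f[8] = -71 + 2*(-30) + 3*40 = -11
f[9] = -(-11) + 2*71 + 3*(-30) = 63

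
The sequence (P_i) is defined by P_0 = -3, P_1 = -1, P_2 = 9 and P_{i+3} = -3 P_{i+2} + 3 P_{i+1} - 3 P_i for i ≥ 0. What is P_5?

-369

P_3 = -3(9) + 3(-1) - 3(-3) = -21
P_4 = -3(-21) + 3(9) - 3(-1) = 93
P_5 = -3(93) + 3(-21) - 3(9) = -369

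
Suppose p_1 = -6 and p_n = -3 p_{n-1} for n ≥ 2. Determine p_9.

p_2 = -3·(-6) = 18
p_3 = -3·18 = -54
p_4 = -3·(-54) = 162
p_5 = -3·162 = -486
p_6 = -3·(-486) = 1458
p_7 = -3·1458 = -4374
p_8 = -3·(-4374) = 13122
p_9 = -3·13122 = -39366

-39366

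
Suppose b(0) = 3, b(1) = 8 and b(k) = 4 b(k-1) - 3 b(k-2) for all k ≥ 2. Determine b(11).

442868

b(2) = 4·8 - 3·3 = 23
b(3) = 4·23 - 3·8 = 68
b(4) = 4·68 - 3·23 = 203
b(5) = 4·203 - 3·68 = 608
b(6) = 4·608 - 3·203 = 1823
b(7) = 4·1823 - 3·608 = 5468
b(8) = 4·5468 - 3·1823 = 16403
b(9) = 4·16403 - 3·5468 = 49208
b(10) = 4·49208 - 3·16403 = 147623
b(11) = 4·147623 - 3·49208 = 442868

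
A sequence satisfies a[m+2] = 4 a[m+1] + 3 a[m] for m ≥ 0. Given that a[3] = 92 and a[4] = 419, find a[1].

Rearranging, a[m-2] = (a[m] - 4 a[m-1]) / 3.
a[2] = (419 - 4(92)) / 3 = 51/3 = 17
a[1] = (92 - 4(17)) / 3 = 24/3 = 8

8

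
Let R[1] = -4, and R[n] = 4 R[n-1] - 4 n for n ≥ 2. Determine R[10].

R[2] = 4·(-4) - 8 = -24
R[3] = 4·(-24) - 12 = -108
R[4] = 4·(-108) - 16 = -448
R[5] = 4·(-448) - 20 = -1812
R[6] = 4·(-1812) - 24 = -7272
R[7] = 4·(-7272) - 28 = -29116
R[8] = 4·(-29116) - 32 = -116496
R[9] = 4·(-116496) - 36 = -466020
R[10] = 4·(-466020) - 40 = -1864120

-1864120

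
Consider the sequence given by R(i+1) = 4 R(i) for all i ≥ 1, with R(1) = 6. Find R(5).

R(2) = 4·6 = 24
R(3) = 4·24 = 96
R(4) = 4·96 = 384
R(5) = 4·384 = 1536

1536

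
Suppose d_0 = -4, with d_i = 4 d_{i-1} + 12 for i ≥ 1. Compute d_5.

-4

d_1 = 4*(-4) + 12 = -4
d_2 = 4*(-4) + 12 = -4
d_3 = 4*(-4) + 12 = -4
d_4 = 4*(-4) + 12 = -4
d_5 = 4*(-4) + 12 = -4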